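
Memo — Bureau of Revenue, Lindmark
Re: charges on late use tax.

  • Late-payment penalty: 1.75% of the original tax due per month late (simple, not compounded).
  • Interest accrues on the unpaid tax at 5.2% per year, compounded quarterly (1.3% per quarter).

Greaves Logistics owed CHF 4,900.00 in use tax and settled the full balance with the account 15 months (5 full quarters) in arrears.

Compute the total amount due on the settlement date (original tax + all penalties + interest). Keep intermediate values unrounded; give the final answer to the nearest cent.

CHF 6,513.14

Late-payment penalty: 15 × 1.75% × CHF 4,900.00 = CHF 1,286.25
Interest: CHF 4,900.00 × ((1 + 0.013)^5 − 1) = CHF 4,900.00 × 0.0667121… = CHF 326.8894…
Total = CHF 4,900.00 + CHF 1,286.2500 + CHF 326.8894… = CHF 6,513.14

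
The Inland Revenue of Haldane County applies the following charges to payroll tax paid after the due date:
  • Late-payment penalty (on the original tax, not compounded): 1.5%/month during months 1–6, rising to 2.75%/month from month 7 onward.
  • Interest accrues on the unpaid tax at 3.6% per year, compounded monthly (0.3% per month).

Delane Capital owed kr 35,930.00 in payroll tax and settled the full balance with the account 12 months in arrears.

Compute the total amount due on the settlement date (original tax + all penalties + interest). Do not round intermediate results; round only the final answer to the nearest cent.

kr 46,407.19

Penalty, months 1–6: 6 × 1.5% × kr 35,930.00 = kr 3,233.70
Penalty, months 7–12: 6 × 2.75% × kr 35,930.00 = kr 5,928.45
Interest: kr 35,930.00 × ((1 + 0.003)^12 − 1) = kr 35,930.00 × 0.0366000… = kr 1,315.0373…
Total = kr 35,930.00 + kr 9,162.1500 + kr 1,315.0373… = kr 46,407.19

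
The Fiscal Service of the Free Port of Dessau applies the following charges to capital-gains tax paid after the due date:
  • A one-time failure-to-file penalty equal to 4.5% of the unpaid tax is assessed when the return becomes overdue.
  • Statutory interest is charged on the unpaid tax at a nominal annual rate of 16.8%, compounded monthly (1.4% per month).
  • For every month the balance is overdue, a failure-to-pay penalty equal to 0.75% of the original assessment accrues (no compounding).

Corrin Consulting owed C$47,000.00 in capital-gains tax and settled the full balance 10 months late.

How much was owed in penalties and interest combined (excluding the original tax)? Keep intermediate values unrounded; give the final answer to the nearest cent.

Failure-to-file penalty: 4.5% × C$47,000.00 = C$2,115.00
Failure-to-pay penalty: 10 × 0.75% × C$47,000.00 = C$3,525.00
Interest: C$47,000.00 × ((1 + 0.014)^10 − 1) = C$47,000.00 × 0.1491575… = C$7,010.4018…
Penalties + interest = C$5,640.0000 + C$7,010.4018… = C$12,650.40

C$12,650.40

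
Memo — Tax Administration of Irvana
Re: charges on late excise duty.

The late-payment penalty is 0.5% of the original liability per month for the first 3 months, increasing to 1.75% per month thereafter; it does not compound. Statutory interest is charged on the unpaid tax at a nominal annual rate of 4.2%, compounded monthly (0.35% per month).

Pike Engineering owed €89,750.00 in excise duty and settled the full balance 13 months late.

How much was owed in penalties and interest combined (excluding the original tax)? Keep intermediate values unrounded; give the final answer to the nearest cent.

Penalty, months 1–3: 3 × 0.5% × €89,750.00 = €1,346.25
Penalty, months 4–13: 10 × 1.75% × €89,750.00 = €15,706.25
Interest: €89,750.00 × ((1 + 0.0035)^13 − 1) = €89,750.00 × 0.0464679… = €4,170.4914…
Penalties + interest = €17,052.5000 + €4,170.4914… = €21,222.99

€21,222.99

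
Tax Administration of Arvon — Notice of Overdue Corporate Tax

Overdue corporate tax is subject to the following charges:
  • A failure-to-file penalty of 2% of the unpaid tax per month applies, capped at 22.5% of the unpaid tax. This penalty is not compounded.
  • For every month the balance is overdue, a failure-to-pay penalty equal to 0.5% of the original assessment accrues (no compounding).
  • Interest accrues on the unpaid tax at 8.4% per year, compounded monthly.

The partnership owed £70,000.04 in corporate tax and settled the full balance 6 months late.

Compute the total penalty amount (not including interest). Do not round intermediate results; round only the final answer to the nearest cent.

£10,500.01

Failure-to-file: 6 × 2% × £70,000.04 = £8,400.00… (under the 22.5% cap)
Failure-to-pay penalty: 6 × 0.5% × £70,000.04 = £2,100.00…
Total penalty = £8,400.00… + £2,100.00… = £10,500.01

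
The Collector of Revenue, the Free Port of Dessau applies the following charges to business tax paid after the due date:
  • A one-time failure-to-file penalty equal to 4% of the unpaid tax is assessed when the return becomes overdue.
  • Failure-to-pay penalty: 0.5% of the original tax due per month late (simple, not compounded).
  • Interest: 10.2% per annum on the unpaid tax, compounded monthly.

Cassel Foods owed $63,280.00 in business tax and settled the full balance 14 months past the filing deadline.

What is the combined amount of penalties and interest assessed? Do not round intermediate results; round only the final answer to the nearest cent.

$14,921.65

Failure-to-file penalty: 4% × $63,280.00 = $2,531.20
Failure-to-pay penalty: 14 × 0.5% × $63,280.00 = $4,429.60
Interest (10.2%/yr ÷ 12 = 0.85%/month): $63,280.00 × ((1 + 0.0085)^14 − 1) = $7,960.8522…
Penalties + interest = $6,960.8000 + $7,960.8522… = $14,921.65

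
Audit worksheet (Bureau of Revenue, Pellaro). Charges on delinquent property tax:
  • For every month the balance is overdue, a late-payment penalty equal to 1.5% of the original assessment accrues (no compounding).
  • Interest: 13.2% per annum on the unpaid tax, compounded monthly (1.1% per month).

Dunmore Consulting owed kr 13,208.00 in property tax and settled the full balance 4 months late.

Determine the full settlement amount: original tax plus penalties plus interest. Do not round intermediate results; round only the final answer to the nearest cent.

Late-payment penalty = 1.5% × kr 13,208.00 × 4 mo = kr 792.48
Interest: kr 13,208.00 × ((1 + 0.011)^4 − 1) = kr 13,208.00 × 0.0447313… = kr 590.8115…
Total = kr 13,208.00 + kr 792.4800 + kr 590.8115… = kr 14,591.29

kr 14,591.29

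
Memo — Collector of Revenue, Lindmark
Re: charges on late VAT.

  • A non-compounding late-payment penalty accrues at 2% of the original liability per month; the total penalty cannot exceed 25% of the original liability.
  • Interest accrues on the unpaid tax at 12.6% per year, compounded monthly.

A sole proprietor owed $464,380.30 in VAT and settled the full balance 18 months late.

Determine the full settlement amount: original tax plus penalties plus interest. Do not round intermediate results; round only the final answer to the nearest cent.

Penalty (uncapped): 18 × 2% × $464,380.30 = $167,176.91…; cap = 25% × $464,380.30 = $116,095.08… → penalty = $116,095.08…
Interest (12.6%/yr ÷ 12 = 1.05%/month): $464,380.30 × ((1 + 0.0105)^18 − 1) = $96,057.6155…
Total = $464,380.30 + $116,095.0750 + $96,057.6155… = $676,532.99

$676,532.99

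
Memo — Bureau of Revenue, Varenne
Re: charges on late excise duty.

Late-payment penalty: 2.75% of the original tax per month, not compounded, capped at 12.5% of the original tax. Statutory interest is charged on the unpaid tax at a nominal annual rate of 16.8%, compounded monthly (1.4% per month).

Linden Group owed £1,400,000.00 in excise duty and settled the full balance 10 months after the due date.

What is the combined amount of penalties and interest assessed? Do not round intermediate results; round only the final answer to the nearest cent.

Penalty (uncapped): 10 × 2.75% × £1,400,000.00 = £385,000.00; cap = 12.5% × £1,400,000.00 = £175,000.00 → penalty = £175,000.00
Interest: £1,400,000.00 × ((1 + 0.014)^10 − 1) = £1,400,000.00 × 0.1491575… = £208,820.4783…
Penalties + interest = £175,000.0000 + £208,820.4783… = £383,820.48

£383,820.48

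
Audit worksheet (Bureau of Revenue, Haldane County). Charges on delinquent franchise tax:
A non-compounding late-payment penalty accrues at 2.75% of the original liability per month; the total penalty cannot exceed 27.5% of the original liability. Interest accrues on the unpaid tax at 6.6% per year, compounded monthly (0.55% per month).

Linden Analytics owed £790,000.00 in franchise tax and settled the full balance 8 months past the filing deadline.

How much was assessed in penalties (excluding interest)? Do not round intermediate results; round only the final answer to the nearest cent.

£173,800.00

Penalty: 8 × 2.75% × £790,000.00 = £173,800.00 (below the 27.5% cap of £217,250.00)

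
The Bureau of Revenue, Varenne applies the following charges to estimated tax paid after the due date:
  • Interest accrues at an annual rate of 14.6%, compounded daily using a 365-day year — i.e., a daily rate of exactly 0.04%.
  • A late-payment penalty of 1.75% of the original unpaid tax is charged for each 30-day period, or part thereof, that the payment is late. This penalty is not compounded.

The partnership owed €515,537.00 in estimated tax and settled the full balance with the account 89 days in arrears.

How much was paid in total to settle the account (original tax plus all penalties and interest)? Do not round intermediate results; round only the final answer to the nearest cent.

Penalty periods: ⌈89/30⌉ = 3; penalty = 3 × 1.75% × €515,537.00 = €27,065.69…
Interest: €515,537.00 × ((1 + 0.0004)^89 − 1) = €515,537.00 × 0.03623389… = €18,679.9115…
Total = €515,537.00 + €27,065.6925 + €18,679.9115… = €561,282.60

€561,282.60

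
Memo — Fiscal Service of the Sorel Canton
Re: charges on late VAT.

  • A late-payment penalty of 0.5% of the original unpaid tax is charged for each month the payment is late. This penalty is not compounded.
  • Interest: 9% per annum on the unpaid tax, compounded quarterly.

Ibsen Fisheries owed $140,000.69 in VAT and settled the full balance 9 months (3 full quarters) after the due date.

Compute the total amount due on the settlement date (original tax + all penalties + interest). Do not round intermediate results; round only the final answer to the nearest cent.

Late-payment penalty: 9 × 0.5% × $140,000.69 = $6,300.03…
Interest (9%/yr ÷ 4 = 2.25%/quarter): $140,000.69 × ((1 + 0.0225)^3 − 1) = $9,664.2673…
Total = $140,000.69 + $6,300.0311… + $9,664.2673… = $155,964.99

$155,964.99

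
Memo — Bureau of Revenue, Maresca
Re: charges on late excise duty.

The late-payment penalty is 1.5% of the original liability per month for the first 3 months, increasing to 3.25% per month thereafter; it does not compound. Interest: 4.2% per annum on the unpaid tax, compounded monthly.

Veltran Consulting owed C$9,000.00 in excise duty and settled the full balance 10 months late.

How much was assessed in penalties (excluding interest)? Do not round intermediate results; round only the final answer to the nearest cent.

Penalty, months 1–3: 3 × 1.5% × C$9,000.00 = C$405.00
Penalty, months 4–10: 7 × 3.25% × C$9,000.00 = C$2,047.50
Total penalty = C$405.00 + C$2,047.50 = C$2,452.50

C$2,452.50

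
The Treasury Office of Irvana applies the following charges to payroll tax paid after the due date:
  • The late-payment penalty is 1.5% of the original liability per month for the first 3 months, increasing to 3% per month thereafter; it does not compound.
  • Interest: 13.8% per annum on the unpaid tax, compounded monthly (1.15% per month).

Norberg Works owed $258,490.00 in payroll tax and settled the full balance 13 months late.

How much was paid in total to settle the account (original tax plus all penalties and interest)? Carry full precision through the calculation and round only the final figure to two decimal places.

$389,095.49

Penalty, months 1–3: 3 × 1.5% × $258,490.00 = $11,632.05
Penalty, months 4–13: 10 × 3% × $258,490.00 = $77,547.00
Interest: $258,490.00 × ((1 + 0.0115)^13 − 1) = $258,490.00 × 0.1602632… = $41,426.4445…
Total = $258,490.00 + $89,179.0500 + $41,426.4445… = $389,095.49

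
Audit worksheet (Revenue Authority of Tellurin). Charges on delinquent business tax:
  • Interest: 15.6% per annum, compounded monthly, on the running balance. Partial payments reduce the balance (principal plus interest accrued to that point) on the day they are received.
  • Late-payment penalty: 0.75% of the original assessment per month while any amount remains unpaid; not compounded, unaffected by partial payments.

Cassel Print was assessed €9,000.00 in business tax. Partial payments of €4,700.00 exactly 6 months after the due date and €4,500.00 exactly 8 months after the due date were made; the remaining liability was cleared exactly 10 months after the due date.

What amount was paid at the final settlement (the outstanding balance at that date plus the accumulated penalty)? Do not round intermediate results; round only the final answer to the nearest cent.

€1,348.90

Monthly rate = 15.6% ÷ 12 = 1.3%
Balance at month 6: €9,000.0000 × (1 + 0.013)^6 = €9,725.2143…
After €4,700.00 payment: €9,725.2143… − €4,700.00 = €5,025.2143…
Balance at month 8: €5,025.2143… × (1 + 0.013)^2 = €5,156.7192…
After €4,500.00 payment: €5,156.7192… − €4,500.00 = €656.7192…
Balance at month 10: €656.7192… × (1 + 0.013)^2 = €673.9049…
Penalty: 10 × 0.75% × €9,000.00 = €675.00
Final settlement = outstanding balance + penalty = €673.9049… + €675.00 = €1,348.90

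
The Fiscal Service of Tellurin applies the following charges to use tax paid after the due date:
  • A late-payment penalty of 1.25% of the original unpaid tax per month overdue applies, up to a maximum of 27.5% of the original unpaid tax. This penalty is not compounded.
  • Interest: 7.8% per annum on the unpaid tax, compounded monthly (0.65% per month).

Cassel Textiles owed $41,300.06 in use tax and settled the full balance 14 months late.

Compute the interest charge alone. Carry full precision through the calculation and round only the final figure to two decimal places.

$3,921.30

Interest: $41,300.06 × ((1 + 0.0065)^14 − 1) = $41,300.06 × 0.0949465… = $3,921.2971…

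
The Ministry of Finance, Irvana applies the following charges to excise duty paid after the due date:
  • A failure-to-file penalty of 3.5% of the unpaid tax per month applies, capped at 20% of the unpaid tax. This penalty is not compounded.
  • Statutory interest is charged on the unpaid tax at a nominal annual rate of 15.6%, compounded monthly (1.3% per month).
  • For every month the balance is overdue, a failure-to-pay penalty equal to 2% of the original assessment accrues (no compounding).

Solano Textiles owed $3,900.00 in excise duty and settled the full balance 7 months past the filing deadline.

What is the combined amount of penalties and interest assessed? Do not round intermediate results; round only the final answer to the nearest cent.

Failure-to-file: 7 × 3.5% × $3,900.00 = $955.50, capped at 20% × $3,900.00 = $780.00
Failure-to-pay penalty: 7 × 2% × $3,900.00 = $546.00
Interest: $3,900.00 × ((1 + 0.013)^7 − 1) = $3,900.00 × 0.0946269… = $369.0449…
Penalties + interest = $1,326.0000 + $369.0449… = $1,695.04

$1,695.04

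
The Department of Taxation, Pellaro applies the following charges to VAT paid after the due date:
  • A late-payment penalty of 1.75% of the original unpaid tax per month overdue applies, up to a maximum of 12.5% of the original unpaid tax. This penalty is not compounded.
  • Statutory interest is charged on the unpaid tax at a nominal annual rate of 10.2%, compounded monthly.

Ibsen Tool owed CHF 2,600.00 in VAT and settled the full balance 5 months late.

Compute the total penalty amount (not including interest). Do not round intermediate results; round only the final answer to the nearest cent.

CHF 227.50

Penalty: 5 × 1.75% × CHF 2,600.00 = CHF 227.50 (below the 12.5% cap of CHF 325.00)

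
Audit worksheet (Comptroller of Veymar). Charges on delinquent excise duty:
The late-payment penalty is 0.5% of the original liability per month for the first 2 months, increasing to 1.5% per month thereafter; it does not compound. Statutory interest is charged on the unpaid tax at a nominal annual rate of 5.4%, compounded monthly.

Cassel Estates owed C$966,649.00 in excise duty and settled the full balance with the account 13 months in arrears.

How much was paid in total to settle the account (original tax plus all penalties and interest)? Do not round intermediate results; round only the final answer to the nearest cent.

C$1,193,913.84

Penalty, months 1–2: 2 × 0.5% × C$966,649.00 = C$9,666.49
Penalty, months 3–13: 11 × 1.5% × C$966,649.00 = C$159,497.09…
Interest (5.4%/yr ÷ 12 = 0.45%/month): C$966,649.00 × ((1 + 0.0045)^13 − 1) = C$58,101.2669…
Total = C$966,649.00 + C$169,163.5750 + C$58,101.2669… = C$1,193,913.84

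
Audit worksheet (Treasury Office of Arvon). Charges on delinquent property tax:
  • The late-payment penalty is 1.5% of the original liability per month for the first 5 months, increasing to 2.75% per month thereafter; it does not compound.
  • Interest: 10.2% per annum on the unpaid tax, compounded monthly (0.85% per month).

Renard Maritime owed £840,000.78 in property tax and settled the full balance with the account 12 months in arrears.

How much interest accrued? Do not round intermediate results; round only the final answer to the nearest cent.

£89,801.31

Interest: £840,000.78 × ((1 + 0.0085)^12 − 1) = £840,000.78 × 0.1069062… = £89,801.3140…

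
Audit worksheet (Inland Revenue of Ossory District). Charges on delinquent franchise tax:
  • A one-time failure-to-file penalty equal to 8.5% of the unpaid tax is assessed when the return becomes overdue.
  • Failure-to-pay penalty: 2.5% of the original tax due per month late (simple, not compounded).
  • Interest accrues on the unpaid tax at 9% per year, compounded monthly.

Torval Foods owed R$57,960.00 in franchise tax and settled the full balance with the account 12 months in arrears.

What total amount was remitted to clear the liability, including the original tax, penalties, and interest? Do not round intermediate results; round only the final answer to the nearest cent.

Failure-to-file penalty: 8.5% × R$57,960.00 = R$4,926.60
Failure-to-pay penalty: 12 × 2.5% × R$57,960.00 = R$17,388.00
Interest (9%/yr ÷ 12 = 0.75%/month): R$57,960.00 × ((1 + 0.0075)^12 − 1) = R$5,437.0478…
Total = R$57,960.00 + R$22,314.6000 + R$5,437.0478… = R$85,711.65

R$85,711.65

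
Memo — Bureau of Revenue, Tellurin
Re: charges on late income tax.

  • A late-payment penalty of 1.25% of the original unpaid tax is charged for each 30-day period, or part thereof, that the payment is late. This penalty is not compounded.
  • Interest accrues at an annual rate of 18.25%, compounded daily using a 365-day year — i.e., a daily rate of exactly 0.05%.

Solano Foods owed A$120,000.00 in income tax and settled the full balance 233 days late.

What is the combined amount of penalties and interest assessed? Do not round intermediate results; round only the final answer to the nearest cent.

A$26,822.98

Penalty periods: ⌈233/30⌉ = 8; penalty = 8 × 1.25% × A$120,000.00 = A$12,000.00
Interest: A$120,000.00 × ((1 + 0.0005)^233 − 1) = A$120,000.00 × 0.12352480… = A$14,822.9758…
Penalties + interest = A$12,000.0000 + A$14,822.9758… = A$26,822.98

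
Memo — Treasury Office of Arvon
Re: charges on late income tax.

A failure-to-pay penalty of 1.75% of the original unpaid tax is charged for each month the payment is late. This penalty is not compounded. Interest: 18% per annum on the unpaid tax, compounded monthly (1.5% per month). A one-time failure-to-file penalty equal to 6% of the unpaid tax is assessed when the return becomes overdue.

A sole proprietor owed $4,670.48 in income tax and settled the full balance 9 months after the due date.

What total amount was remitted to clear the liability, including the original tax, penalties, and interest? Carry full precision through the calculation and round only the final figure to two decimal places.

$6,356.01

Failure-to-file penalty: 6% × $4,670.48 = $280.23…
Failure-to-pay penalty: 9 × 1.75% × $4,670.48 = $735.60…
Interest: $4,670.48 × ((1 + 0.015)^9 − 1) = $4,670.48 × 0.1433900… = $669.7000…
Total = $4,670.48 + $1,015.8294 + $669.7000… = $6,356.01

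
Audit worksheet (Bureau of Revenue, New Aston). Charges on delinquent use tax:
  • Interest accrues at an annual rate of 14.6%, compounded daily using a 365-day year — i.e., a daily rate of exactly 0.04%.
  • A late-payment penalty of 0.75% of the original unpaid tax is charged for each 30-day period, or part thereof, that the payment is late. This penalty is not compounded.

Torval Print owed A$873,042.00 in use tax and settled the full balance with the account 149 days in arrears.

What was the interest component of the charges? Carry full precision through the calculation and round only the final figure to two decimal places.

Interest: A$873,042.00 × ((1 + 0.0004)^149 − 1) = A$873,042.00 × 0.06139925… = A$53,604.1225…

A$53,604.12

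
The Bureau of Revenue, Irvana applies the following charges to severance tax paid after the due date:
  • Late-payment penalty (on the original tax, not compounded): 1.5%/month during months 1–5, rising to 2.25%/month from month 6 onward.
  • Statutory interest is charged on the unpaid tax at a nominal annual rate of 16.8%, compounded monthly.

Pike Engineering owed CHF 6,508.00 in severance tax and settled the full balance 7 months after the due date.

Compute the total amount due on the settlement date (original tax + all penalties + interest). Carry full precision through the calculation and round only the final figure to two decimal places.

Penalty, months 1–5: 5 × 1.5% × CHF 6,508.00 = CHF 488.10
Penalty, months 6–7: 2 × 2.25% × CHF 6,508.00 = CHF 292.86
Interest (16.8%/yr ÷ 12 = 1.4%/month): CHF 6,508.00 × ((1 + 0.014)^7 − 1) = CHF 665.2048…
Total = CHF 6,508.00 + CHF 780.9600 + CHF 665.2048… = CHF 7,954.16

CHF 7,954.16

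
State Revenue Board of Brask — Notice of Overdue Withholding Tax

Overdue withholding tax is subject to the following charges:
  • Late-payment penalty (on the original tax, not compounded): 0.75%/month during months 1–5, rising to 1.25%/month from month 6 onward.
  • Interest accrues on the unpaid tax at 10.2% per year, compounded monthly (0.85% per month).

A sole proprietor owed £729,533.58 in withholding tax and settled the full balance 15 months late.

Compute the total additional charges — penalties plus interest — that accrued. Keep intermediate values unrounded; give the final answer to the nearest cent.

£217,308.31

Penalty, months 1–5: 5 × 0.75% × £729,533.58 = £27,357.51…
Penalty, months 6–15: 10 × 1.25% × £729,533.58 = £91,191.70…
Interest: £729,533.58 × ((1 + 0.0085)^15 − 1) = £729,533.58 × 0.1353729… = £98,759.1037…
Penalties + interest = £118,549.2068… + £98,759.1037… = £217,308.31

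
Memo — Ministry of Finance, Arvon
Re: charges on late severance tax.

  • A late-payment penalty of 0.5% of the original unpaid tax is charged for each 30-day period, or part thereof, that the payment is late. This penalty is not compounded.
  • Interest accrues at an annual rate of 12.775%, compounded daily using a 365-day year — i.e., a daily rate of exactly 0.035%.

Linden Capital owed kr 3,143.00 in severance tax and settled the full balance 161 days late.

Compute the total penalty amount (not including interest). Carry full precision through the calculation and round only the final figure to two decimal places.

Penalty periods: ⌈161/30⌉ = 6; penalty = 6 × 0.5% × kr 3,143.00 = kr 94.29

kr 94.29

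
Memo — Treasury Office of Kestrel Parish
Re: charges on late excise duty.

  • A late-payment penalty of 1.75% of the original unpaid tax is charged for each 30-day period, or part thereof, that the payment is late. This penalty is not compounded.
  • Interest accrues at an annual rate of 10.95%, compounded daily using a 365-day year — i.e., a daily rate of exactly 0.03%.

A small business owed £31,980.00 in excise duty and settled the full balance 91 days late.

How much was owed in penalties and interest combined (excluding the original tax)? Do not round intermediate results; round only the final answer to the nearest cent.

Penalty periods: ⌈91/30⌉ = 4; penalty = 4 × 1.75% × £31,980.00 = £2,238.60
Interest: £31,980.00 × ((1 + 0.0003)^91 − 1) = £31,980.00 × 0.02767185… = £884.9458…
Penalties + interest = £2,238.6000 + £884.9458… = £3,123.55

£3,123.55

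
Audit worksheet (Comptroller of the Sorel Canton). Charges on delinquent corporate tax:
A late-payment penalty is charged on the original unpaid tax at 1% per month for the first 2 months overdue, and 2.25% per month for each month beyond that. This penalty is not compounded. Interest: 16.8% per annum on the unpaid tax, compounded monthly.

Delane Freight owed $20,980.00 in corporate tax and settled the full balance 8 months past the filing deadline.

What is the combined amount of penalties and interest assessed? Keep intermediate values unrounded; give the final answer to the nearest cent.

Penalty, months 1–2: 2 × 1% × $20,980.00 = $419.60
Penalty, months 3–8: 6 × 2.25% × $20,980.00 = $2,832.30
Interest (16.8%/yr ÷ 12 = 1.4%/month): $20,980.00 × ((1 + 0.014)^8 − 1) = $2,468.1792…
Penalties + interest = $3,251.9000 + $2,468.1792… = $5,720.08

$5,720.08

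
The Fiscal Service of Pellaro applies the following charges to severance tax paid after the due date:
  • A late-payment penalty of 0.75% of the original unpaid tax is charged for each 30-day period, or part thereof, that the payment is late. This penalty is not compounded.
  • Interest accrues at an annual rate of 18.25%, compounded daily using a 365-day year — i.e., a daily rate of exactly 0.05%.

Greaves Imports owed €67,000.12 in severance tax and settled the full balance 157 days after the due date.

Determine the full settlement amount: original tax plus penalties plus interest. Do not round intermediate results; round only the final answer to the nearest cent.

Penalty periods: ⌈157/30⌉ = 6; penalty = 6 × 0.75% × €67,000.12 = €3,015.01…
Interest: €67,000.12 × ((1 + 0.0005)^157 − 1) = €67,000.12 × 0.08164213… = €5,470.0328…
Total = €67,000.12 + €3,015.0054 + €5,470.0328… = €75,485.16

€75,485.16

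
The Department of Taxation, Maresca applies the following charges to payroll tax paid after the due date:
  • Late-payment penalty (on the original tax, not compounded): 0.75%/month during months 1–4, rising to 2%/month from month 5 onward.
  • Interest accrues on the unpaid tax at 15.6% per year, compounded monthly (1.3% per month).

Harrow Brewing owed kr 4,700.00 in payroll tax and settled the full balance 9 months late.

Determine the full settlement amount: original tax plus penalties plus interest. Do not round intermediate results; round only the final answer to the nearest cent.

Penalty, months 1–4: 4 × 0.75% × kr 4,700.00 = kr 141.00
Penalty, months 5–9: 5 × 2% × kr 4,700.00 = kr 470.00
Interest: kr 4,700.00 × ((1 + 0.013)^9 − 1) = kr 4,700.00 × 0.1232722… = kr 579.3793…
Total = kr 4,700.00 + kr 611.0000 + kr 579.3793… = kr 5,890.38

kr 5,890.38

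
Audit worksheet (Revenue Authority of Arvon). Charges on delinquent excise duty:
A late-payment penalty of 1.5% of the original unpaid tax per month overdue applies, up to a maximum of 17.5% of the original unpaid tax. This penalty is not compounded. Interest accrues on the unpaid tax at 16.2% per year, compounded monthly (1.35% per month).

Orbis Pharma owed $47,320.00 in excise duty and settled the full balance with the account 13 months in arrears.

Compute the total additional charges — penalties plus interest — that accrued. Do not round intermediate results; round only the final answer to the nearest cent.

Penalty (uncapped): 13 × 1.5% × $47,320.00 = $9,227.40; cap = 17.5% × $47,320.00 = $8,281.00 → penalty = $8,281.00
Interest: $47,320.00 × ((1 + 0.0135)^13 − 1) = $47,320.00 × 0.1904435… = $9,011.7866…
Penalties + interest = $8,281.0000 + $9,011.7866… = $17,292.79

$17,292.79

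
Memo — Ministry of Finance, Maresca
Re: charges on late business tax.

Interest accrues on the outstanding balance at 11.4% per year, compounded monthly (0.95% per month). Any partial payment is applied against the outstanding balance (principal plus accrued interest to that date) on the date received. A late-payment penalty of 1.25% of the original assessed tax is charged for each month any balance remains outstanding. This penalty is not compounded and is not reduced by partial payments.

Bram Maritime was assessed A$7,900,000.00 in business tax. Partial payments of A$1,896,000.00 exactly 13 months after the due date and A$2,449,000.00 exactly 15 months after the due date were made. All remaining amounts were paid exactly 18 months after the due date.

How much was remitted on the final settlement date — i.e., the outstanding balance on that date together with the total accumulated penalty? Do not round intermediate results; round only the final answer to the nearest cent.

Balance at month 13: A$7,900,000.0000 × (1 + 0.0095)^13 = A$8,933,246.0072…
After A$1,896,000.00 payment: A$8,933,246.0072… − A$1,896,000.00 = A$7,037,246.0072…
Balance at month 15: A$7,037,246.0072… × (1 + 0.0095)^2 = A$7,171,588.7928…
After A$2,449,000.00 payment: A$7,171,588.7928… − A$2,449,000.00 = A$4,722,588.7928…
Balance at month 18: A$4,722,588.7928… × (1 + 0.0095)^3 = A$4,858,465.2634…
Penalty: 18 × 1.25% × A$7,900,000.00 = A$1,777,500.00
Final settlement = outstanding balance + penalty = A$4,858,465.2634… + A$1,777,500.00 = A$6,635,965.26

A$6,635,965.26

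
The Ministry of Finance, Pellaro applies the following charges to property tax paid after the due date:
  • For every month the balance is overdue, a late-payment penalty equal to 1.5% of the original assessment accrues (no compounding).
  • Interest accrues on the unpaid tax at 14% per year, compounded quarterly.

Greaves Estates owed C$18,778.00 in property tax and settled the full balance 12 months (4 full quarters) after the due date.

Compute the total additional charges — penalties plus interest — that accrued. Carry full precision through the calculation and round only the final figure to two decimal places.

C$6,150.23

Late-payment penalty: 12 × 1.5% × C$18,778.00 = C$3,380.04
Interest (14%/yr ÷ 4 = 3.5%/quarter): C$18,778.00 × ((1 + 0.035)^4 − 1) = C$2,770.1869…
Penalties + interest = C$3,380.0400 + C$2,770.1869… = C$6,150.23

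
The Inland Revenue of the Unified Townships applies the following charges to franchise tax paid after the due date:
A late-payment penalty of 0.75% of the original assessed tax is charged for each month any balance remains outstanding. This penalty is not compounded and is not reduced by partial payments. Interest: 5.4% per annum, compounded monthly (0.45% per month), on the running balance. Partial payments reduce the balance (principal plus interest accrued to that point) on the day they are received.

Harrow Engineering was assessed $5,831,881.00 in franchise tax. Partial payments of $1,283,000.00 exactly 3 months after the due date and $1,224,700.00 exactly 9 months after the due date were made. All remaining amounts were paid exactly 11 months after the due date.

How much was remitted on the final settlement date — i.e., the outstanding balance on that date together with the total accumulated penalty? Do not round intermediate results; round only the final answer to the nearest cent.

Balance at month 3: $5,831,881.0000 × (1 + 0.0045)^3 = $5,910,966.2117…
After $1,283,000.00 payment: $5,910,966.2117… − $1,283,000.00 = $4,627,966.2117…
Balance at month 9: $4,627,966.2117… × (1 + 0.0045)^6 = $4,754,335.5071…
After $1,224,700.00 payment: $4,754,335.5071… − $1,224,700.00 = $3,529,635.5071…
Balance at month 11: $3,529,635.5071… × (1 + 0.0045)^2 = $3,561,473.7018…
Penalty: 11 × 0.75% × $5,831,881.00 = $481,130.18…
Final settlement = outstanding balance + penalty = $3,561,473.7018… + $481,130.18… = $4,042,603.88

$4,042,603.88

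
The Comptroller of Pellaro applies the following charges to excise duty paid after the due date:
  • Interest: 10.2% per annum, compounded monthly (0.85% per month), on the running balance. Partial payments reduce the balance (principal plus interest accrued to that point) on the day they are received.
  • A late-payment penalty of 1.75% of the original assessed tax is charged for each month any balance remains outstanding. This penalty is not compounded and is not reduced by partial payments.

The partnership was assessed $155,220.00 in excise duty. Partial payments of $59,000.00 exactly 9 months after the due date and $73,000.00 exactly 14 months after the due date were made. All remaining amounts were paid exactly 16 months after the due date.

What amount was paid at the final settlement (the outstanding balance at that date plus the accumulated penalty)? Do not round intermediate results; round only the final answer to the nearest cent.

Balance at month 9: $155,220.0000 × (1 + 0.0085)^9 = $167,506.1674…
After $59,000.00 payment: $167,506.1674… − $59,000.00 = $108,506.1674…
Balance at month 14: $108,506.1674… × (1 + 0.0085)^5 = $113,196.7445…
After $73,000.00 payment: $113,196.7445… − $73,000.00 = $40,196.7445…
Balance at month 16: $40,196.7445… × (1 + 0.0085)^2 = $40,882.9933…
Penalty: 16 × 1.75% × $155,220.00 = $43,461.60
Final settlement = outstanding balance + penalty = $40,882.9933… + $43,461.60 = $84,344.59

$84,344.59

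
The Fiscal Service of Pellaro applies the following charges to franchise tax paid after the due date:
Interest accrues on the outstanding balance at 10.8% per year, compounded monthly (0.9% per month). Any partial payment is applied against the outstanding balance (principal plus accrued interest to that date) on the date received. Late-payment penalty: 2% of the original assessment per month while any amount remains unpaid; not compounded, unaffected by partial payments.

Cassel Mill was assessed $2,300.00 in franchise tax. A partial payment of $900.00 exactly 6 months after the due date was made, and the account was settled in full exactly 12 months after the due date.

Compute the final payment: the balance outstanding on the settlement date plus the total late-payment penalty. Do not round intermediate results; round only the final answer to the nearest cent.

$2,163.37

Balance at month 6: $2,300.0000 × (1 + 0.009)^6 = $2,427.0283…
After $900.00 payment: $2,427.0283… − $900.00 = $1,527.0283…
Balance at month 12: $1,527.0283… × (1 + 0.009)^6 = $1,611.3655…
Penalty: 12 × 2% × $2,300.00 = $552.00
Final settlement = outstanding balance + penalty = $1,611.3655… + $552.00 = $2,163.37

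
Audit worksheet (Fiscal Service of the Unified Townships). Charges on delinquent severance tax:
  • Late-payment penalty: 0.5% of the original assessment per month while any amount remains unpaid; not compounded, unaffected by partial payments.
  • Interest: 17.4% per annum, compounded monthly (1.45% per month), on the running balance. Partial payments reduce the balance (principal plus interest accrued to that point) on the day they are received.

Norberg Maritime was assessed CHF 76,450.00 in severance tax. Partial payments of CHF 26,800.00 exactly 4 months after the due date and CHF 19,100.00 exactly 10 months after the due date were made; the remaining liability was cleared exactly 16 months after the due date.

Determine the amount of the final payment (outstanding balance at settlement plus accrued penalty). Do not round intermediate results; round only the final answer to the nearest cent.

Balance at month 4: CHF 76,450.0000 × (1 + 0.0145)^4 = CHF 80,981.4773…
After CHF 26,800.00 payment: CHF 80,981.4773… − CHF 26,800.00 = CHF 54,181.4773…
Balance at month 10: CHF 54,181.4773… × (1 + 0.0145)^6 = CHF 59,069.4804…
After CHF 19,100.00 payment: CHF 59,069.4804… − CHF 19,100.00 = CHF 39,969.4804…
Balance at month 16: CHF 39,969.4804… × (1 + 0.0145)^6 = CHF 43,575.3426…
Penalty: 16 × 0.5% × CHF 76,450.00 = CHF 6,116.00
Final settlement = outstanding balance + penalty = CHF 43,575.3426… + CHF 6,116.00 = CHF 49,691.34

CHF 49,691.34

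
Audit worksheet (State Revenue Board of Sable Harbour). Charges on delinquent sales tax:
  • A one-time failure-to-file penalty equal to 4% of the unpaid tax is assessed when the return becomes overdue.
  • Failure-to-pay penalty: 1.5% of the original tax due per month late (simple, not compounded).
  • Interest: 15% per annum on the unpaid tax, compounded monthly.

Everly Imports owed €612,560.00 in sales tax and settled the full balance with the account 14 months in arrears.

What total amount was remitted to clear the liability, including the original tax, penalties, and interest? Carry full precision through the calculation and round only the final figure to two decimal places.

€882,058.68

Failure-to-file penalty: 4% × €612,560.00 = €24,502.40
Failure-to-pay penalty = 1.5% × €612,560.00 × 14 mo = €128,637.60
Interest (15%/yr ÷ 12 = 1.25%/month): €612,560.00 × ((1 + 0.0125)^14 − 1) = €116,358.6808…
Total = €612,560.00 + €153,140.0000 + €116,358.6808… = €882,058.68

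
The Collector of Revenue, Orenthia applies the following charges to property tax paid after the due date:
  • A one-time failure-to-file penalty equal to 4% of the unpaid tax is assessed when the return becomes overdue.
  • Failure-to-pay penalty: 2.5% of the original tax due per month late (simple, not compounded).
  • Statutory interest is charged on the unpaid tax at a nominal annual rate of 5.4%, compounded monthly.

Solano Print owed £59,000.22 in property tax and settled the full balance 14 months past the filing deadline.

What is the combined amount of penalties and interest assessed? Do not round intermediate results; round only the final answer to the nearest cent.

£26,837.80

Failure-to-file penalty: 4% × £59,000.22 = £2,360.01…
Failure-to-pay penalty: 14 × 2.5% × £59,000.22 = £20,650.08…
Interest (5.4%/yr ÷ 12 = 0.45%/month): £59,000.22 × ((1 + 0.0045)^14 − 1) = £3,827.7180…
Penalties + interest = £23,010.0858 + £3,827.7180… = £26,837.80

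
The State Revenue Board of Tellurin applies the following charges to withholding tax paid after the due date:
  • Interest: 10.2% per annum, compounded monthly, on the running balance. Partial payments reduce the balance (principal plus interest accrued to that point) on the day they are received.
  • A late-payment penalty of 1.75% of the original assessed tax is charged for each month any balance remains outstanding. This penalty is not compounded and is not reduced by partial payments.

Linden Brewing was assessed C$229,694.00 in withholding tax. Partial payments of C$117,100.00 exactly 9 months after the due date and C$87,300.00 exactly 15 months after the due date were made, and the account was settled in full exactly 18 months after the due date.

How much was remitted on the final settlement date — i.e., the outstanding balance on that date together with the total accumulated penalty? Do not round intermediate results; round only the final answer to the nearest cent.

C$123,934.78

Monthly rate = 10.2% ÷ 12 = 0.85%
Balance at month 9: C$229,694.0000 × (1 + 0.0085)^9 = C$247,875.0266…
After C$117,100.00 payment: C$247,875.0266… − C$117,100.00 = C$130,775.0266…
Balance at month 15: C$130,775.0266… × (1 + 0.0085)^6 = C$137,587.8969…
After C$87,300.00 payment: C$137,587.8969… − C$87,300.00 = C$50,287.8969…
Balance at month 18: C$50,287.8969… × (1 + 0.0085)^3 = C$51,581.1690…
Penalty: 18 × 1.75% × C$229,694.00 = C$72,353.61
Final settlement = outstanding balance + penalty = C$51,581.1690… + C$72,353.61 = C$123,934.78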